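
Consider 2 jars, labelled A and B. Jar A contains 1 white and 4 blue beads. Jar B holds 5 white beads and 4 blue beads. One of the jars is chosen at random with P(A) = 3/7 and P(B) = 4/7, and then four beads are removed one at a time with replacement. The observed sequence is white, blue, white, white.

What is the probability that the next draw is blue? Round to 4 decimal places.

0.4655

For each hypothesis, P(data | H) works out to: P(data | jar A) = (1/5)(4/5)(1/5)(1/5) = 0.0064; P(data | jar B) = (5/9)(4/9)(5/9)(5/9) = 0.076208.
Multiplying each by its prior: 3/7 · 0.0064 = 0.0027429, 4/7 · 0.076208 = 0.043547; summing to 0.04629.
The posterior is then P(jar A | data) = 0.059253, P(jar B | data) = 0.94075.
So P(blue next | data) = Σ P(blue next | H) P(H | data) = (4/5)(0.059253) + (4/9)(0.94075) = 0.46551.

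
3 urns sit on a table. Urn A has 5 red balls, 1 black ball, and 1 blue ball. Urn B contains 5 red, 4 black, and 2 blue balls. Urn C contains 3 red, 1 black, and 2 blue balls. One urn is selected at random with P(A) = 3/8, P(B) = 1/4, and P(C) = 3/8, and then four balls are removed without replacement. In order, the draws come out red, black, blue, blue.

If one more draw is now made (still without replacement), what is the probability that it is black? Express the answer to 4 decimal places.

The likelihood of the observed sequence under each hypothesis: P(data | urn A) = (5/7)(1/6)(1/5)(0/4) = 0; P(data | urn B) = (5/11)(4/10)(2/9)(1/8) = 0.0050505; P(data | urn C) = (3/6)(1/5)(2/4)(1/3) = 0.016667.
Weighting by the prior gives 3/8 · 0 = 0, 1/4 · 0.0050505 = 0.0012626, 3/8 · 0.016667 = 0.00625; with total 0.0075126.
Normalising, the posterior is P(urn A | data) = 0, P(urn B | data) = 0.16807, P(urn C | data) = 0.83193.
Averaging over the posterior, P(black next | data) = (3/7)(0.16807) + (0)(0.83193) = 0.072029.

0.0720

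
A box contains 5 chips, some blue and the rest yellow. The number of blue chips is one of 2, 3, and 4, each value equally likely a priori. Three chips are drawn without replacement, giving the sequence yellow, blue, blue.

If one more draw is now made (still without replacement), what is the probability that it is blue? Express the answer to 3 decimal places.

0.600

Compute the likelihood of the observed sequence for each case: P(data | r = 2) = (3/5)(2/4)(1/3) = 1/10; P(data | r = 3) = (2/5)(3/4)(2/3) = 1/5; P(data | r = 4) = (1/5)(4/4)(3/3) = 1/5.
Multiplying each by its prior: 1/3 · 1/10 = 1/30, 1/3 · 1/5 = 1/15, 1/3 · 1/5 = 1/15; these sum to 1/6.
Dividing through by the total gives posterior P(r = 2 | data) = 1/5, P(r = 3 | data) = 2/5, P(r = 4 | data) = 2/5.
The predictive probability is P(blue next | data) = (0)(1/5) + (1/2)(2/5) + (1)(2/5) = 3/5.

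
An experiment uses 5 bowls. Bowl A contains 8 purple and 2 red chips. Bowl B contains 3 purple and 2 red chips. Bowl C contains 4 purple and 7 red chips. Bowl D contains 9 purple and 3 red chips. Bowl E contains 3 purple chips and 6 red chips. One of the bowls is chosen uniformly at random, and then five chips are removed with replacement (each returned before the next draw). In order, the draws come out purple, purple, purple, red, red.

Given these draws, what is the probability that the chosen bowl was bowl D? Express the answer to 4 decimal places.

Compute the likelihood of the observed sequence for each case: P(data | bowl A) = (8/10)(8/10)(8/10)(2/10)(2/10) = 0.02048; P(data | bowl B) = (3/5)(3/5)(3/5)(2/5)(2/5) = 0.03456; P(data | bowl C) = (4/11)(4/11)(4/11)(7/11)(7/11) = 0.019472; P(data | bowl D) = (9/12)(9/12)(9/12)(3/12)(3/12) = 0.026367; P(data | bowl E) = (3/9)(3/9)(3/9)(6/9)(6/9) = 0.016461.
Weighting by the prior gives 1/5 · 0.02048 = 0.004096, 1/5 · 0.03456 = 0.006912, 1/5 · 0.019472 = 0.0038944, 1/5 · 0.026367 = 0.0052734, 1/5 · 0.016461 = 0.0032922; with total 0.023468.
Therefore the posterior P(bowl D | data) = (0.0052734) / (0.023468) = 0.22471.

0.2247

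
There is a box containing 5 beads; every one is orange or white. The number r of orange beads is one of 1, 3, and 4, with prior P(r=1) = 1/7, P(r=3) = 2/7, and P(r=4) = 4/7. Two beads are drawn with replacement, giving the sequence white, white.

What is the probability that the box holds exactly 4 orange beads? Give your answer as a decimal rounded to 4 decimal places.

0.1429

The likelihood of the observed sequence under each hypothesis: P(data | r = 1) = (4/5)(4/5) = 16/25; P(data | r = 3) = (2/5)(2/5) = 4/25; P(data | r = 4) = (1/5)(1/5) = 1/25.
The prior-weighted likelihoods are 1/7 · 16/25 = 16/175, 2/7 · 4/25 = 8/175, 4/7 · 1/25 = 4/175; these sum to 4/25.
So P(r = 4 | data) = (4/175) / (4/25) = 1/7.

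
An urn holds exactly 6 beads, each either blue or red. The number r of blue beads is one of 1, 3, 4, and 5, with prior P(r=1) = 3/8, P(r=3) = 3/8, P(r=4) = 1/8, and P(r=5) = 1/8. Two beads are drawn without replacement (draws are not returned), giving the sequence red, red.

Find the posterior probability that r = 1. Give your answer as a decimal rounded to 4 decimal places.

Under each hypothesis, the probability of the observed sequence is: P(data | r = 1) = (5/6)(4/5) = 2/3; P(data | r = 3) = (3/6)(2/5) = 1/5; P(data | r = 4) = (2/6)(1/5) = 1/15; P(data | r = 5) = (1/6)(0/5) = 0.
The prior-weighted likelihoods are 3/8 · 2/3 = 1/4, 3/8 · 1/5 = 3/40, 1/8 · 1/15 = 1/120, 1/8 · 0 = 0; with total 1/3.
So P(r = 1 | data) = (1/4) / (1/3) = 3/4.

0.7500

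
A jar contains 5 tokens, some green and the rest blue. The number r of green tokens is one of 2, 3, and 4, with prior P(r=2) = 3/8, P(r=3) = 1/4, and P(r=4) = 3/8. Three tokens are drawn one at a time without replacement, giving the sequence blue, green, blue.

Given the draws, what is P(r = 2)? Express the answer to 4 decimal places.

The likelihood of the observed sequence under each hypothesis: P(data | r = 2) = (3/5)(2/4)(2/3) = 1/5; P(data | r = 3) = (2/5)(3/4)(1/3) = 1/10; P(data | r = 4) = (1/5)(4/4)(0/3) = 0.
The prior-weighted likelihoods are 3/8 · 1/5 = 3/40, 1/4 · 1/10 = 1/40, 3/8 · 0 = 0; with total 1/10.
So P(r = 2 | data) = (3/40) / (1/10) = 3/4.

0.7500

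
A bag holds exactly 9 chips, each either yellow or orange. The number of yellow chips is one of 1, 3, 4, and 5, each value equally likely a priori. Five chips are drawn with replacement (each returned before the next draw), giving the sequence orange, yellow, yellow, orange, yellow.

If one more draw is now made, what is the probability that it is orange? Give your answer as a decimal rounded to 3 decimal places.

The likelihood of the observed sequence under each hypothesis: P(data | r = 1) = (8/9)(1/9)(1/9)(8/9)(1/9) = 0.0010838; P(data | r = 3) = (6/9)(3/9)(3/9)(6/9)(3/9) = 0.016461; P(data | r = 4) = (5/9)(4/9)(4/9)(5/9)(4/9) = 0.027096; P(data | r = 5) = (4/9)(5/9)(5/9)(4/9)(5/9) = 0.03387.
Multiplying each by its prior: 1/4 · 0.0010838 = 0.00027096, 1/4 · 0.016461 = 0.0041152, 1/4 · 0.027096 = 0.006774, 1/4 · 0.03387 = 0.0084675; with total 0.019628.
Normalising, the posterior is P(r = 1 | data) = 0.013805, P(r = 3 | data) = 0.20966, P(r = 4 | data) = 0.34513, P(r = 5 | data) = 0.43141.
The predictive probability is P(orange next | data) = (8/9)(0.013805) + (2/3)(0.20966) + (5/9)(0.34513) + (4/9)(0.43141) = 0.53552.

0.536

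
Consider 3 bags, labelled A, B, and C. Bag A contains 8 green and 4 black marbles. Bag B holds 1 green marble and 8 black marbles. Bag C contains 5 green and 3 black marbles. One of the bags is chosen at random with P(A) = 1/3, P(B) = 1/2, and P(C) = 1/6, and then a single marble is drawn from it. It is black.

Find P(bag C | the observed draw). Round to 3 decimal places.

Under each hypothesis, the probability of this draw is: P(data | bag A) = (4/12) = 1/3; P(data | bag B) = (8/9) = 8/9; P(data | bag C) = (3/8) = 3/8.
Weighting by the prior gives 1/3 · 1/3 = 1/9, 1/2 · 8/9 = 4/9, 1/6 · 3/8 = 1/16; summing to 89/144.
Hence P(bag C | data) = (1/16) / (89/144) = 9/89.

0.101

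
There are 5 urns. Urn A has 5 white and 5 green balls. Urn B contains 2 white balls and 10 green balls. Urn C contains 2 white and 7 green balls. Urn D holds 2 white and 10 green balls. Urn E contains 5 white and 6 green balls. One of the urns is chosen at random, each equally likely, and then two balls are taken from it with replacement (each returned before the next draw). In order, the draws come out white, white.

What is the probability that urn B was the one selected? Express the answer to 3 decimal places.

0.049

The likelihood of the observed sequence under each hypothesis: P(data | urn A) = (5/10)(5/10) = 0.25; P(data | urn B) = (2/12)(2/12) = 0.027778; P(data | urn C) = (2/9)(2/9) = 0.049383; P(data | urn D) = (2/12)(2/12) = 0.027778; P(data | urn E) = (5/11)(5/11) = 0.20661.
Weighting by the prior gives 1/5 · 0.25 = 0.05, 1/5 · 0.027778 = 0.0055556, 1/5 · 0.049383 = 0.0098765, 1/5 · 0.027778 = 0.0055556, 1/5 · 0.20661 = 0.041322; summing to 0.11231.
By Bayes' rule, P(urn B | data) = (0.0055556) / (0.11231) = 0.049466.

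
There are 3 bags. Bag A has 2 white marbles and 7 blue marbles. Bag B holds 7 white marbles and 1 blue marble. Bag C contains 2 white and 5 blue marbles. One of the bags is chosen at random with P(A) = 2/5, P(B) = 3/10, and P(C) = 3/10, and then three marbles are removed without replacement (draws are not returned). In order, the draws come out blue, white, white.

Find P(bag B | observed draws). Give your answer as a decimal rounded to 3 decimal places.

0.596

Compute the likelihood of the observed sequence for each case: P(data | bag A) = (7/9)(2/8)(1/7) = 0.027778; P(data | bag B) = (1/8)(7/7)(6/6) = 0.125; P(data | bag C) = (5/7)(2/6)(1/5) = 0.047619.
Weighting by the prior gives 2/5 · 0.027778 = 0.011111, 3/10 · 0.125 = 0.0375, 3/10 · 0.047619 = 0.014286; summing to 0.062897.
Hence P(bag B | data) = (0.0375) / (0.062897) = 0.59621.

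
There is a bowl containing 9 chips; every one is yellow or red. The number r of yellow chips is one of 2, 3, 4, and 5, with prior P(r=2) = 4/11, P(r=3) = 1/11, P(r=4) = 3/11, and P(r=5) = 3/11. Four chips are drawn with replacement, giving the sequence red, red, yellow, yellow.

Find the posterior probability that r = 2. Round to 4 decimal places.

0.2235

Compute the likelihood of the observed sequence for each case: P(data | r = 2) = (7/9)(7/9)(2/9)(2/9) = 0.029873; P(data | r = 3) = (6/9)(6/9)(3/9)(3/9) = 0.049383; P(data | r = 4) = (5/9)(5/9)(4/9)(4/9) = 0.060966; P(data | r = 5) = (4/9)(4/9)(5/9)(5/9) = 0.060966.
Multiplying each by its prior: 4/11 · 0.029873 = 0.010863, 1/11 · 0.049383 = 0.0044893, 3/11 · 0.060966 = 0.016627, 3/11 · 0.060966 = 0.016627; summing to 0.048607.
Hence P(r = 2 | data) = (0.010863) / (0.048607) = 0.22349.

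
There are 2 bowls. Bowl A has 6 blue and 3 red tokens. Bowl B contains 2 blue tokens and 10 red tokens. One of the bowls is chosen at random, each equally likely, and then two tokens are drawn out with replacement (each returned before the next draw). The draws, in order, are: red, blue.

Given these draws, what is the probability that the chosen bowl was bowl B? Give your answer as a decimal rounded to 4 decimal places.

Compute the likelihood of the observed sequence for each case: P(data | bowl A) = (3/9)(6/9) = 2/9; P(data | bowl B) = (10/12)(2/12) = 5/36.
The prior-weighted likelihoods are 1/2 · 2/9 = 1/9, 1/2 · 5/36 = 5/72; summing to 13/72.
By Bayes' rule, P(bowl B | data) = (5/72) / (13/72) = 5/13.

0.3846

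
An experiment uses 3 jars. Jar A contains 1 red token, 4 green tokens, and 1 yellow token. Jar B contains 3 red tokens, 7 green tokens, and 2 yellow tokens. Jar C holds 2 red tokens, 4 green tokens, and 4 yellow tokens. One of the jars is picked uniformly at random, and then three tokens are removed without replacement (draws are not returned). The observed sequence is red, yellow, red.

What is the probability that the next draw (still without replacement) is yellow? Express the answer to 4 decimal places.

For each hypothesis, P(data | H) works out to: P(data | jar A) = (1/6)(1/5)(0/4) = 0; P(data | jar B) = (3/12)(2/11)(2/10) = 1/110; P(data | jar C) = (2/10)(4/9)(1/8) = 1/90.
The prior-weighted likelihoods are 1/3 · 0 = 0, 1/3 · 1/110 = 1/330, 1/3 · 1/90 = 1/270; these sum to 2/297.
The posterior is then P(jar A | data) = 0, P(jar B | data) = 9/20, P(jar C | data) = 11/20.
The predictive probability is P(yellow next | data) = (1/9)(9/20) + (3/7)(11/20) = 2/7.

0.2857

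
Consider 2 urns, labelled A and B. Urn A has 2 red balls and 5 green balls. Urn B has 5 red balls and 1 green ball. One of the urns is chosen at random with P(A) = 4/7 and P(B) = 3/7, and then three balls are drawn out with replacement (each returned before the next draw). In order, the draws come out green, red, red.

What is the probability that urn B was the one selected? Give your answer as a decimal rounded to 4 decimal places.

For each hypothesis, P(data | H) works out to: P(data | urn A) = (5/7)(2/7)(2/7) = 0.058309; P(data | urn B) = (1/6)(5/6)(5/6) = 0.11574.
The prior-weighted likelihoods are 4/7 · 0.058309 = 0.033319, 3/7 · 0.11574 = 0.049603; these sum to 0.082923.
Therefore the posterior P(urn B | data) = (0.049603) / (0.082923) = 0.59819.

0.5982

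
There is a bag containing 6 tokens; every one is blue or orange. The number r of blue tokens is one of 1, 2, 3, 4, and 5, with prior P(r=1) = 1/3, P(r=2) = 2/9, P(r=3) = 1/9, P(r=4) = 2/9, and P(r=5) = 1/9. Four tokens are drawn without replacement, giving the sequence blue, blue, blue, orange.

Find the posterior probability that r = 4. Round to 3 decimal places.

Under each hypothesis, the probability of the observed sequence is: P(data | r = 1) = (1/6)(0/5) = 0; P(data | r = 2) = (2/6)(1/5)(0/4) = 0; P(data | r = 3) = (3/6)(2/5)(1/4)(3/3) = 1/20; P(data | r = 4) = (4/6)(3/5)(2/4)(2/3) = 2/15; P(data | r = 5) = (5/6)(4/5)(3/4)(1/3) = 1/6.
Weighting by the prior gives 1/3 · 0 = 0, 2/9 · 0 = 0, 1/9 · 1/20 = 1/180, 2/9 · 2/15 = 4/135, 1/9 · 1/6 = 1/54; these sum to 29/540.
By Bayes' rule, P(r = 4 | data) = (4/135) / (29/540) = 16/29.

0.552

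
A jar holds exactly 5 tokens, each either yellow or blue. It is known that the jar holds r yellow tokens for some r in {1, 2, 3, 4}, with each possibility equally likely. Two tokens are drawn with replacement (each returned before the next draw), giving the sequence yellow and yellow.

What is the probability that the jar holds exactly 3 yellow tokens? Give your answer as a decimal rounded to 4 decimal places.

0.3000

Compute the likelihood of the observed sequence for each case: P(data | r = 1) = (1/5)(1/5) = 1/25; P(data | r = 2) = (2/5)(2/5) = 4/25; P(data | r = 3) = (3/5)(3/5) = 9/25; P(data | r = 4) = (4/5)(4/5) = 16/25.
Multiplying each by its prior: 1/4 · 1/25 = 1/100, 1/4 · 4/25 = 1/25, 1/4 · 9/25 = 9/100, 1/4 · 16/25 = 4/25; with total 3/10.
Hence P(r = 3 | data) = (9/100) / (3/10) = 3/10.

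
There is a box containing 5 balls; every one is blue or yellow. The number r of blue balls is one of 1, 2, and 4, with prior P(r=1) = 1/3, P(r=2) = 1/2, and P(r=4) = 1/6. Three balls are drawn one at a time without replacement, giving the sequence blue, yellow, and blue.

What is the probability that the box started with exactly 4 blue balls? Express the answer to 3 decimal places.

Compute the likelihood of the observed sequence for each case: P(data | r = 1) = (1/5)(4/4)(0/3) = 0; P(data | r = 2) = (2/5)(3/4)(1/3) = 1/10; P(data | r = 4) = (4/5)(1/4)(3/3) = 1/5.
Weighting by the prior gives 1/3 · 0 = 0, 1/2 · 1/10 = 1/20, 1/6 · 1/5 = 1/30; summing to 1/12.
Hence P(r = 4 | data) = (1/30) / (1/12) = 2/5.

0.400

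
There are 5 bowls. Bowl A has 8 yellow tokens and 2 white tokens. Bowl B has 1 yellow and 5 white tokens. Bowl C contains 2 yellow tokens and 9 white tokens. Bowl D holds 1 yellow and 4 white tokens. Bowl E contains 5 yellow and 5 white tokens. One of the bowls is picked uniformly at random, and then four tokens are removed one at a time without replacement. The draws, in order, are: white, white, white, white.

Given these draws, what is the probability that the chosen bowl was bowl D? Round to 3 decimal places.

0.213

For each hypothesis, P(data | H) works out to: P(data | bowl A) = (2/10)(1/9)(0/8) = 0; P(data | bowl B) = (5/6)(4/5)(3/4)(2/3) = 0.33333; P(data | bowl C) = (9/11)(8/10)(7/9)(6/8) = 0.38182; P(data | bowl D) = (4/5)(3/4)(2/3)(1/2) = 0.2; P(data | bowl E) = (5/10)(4/9)(3/8)(2/7) = 0.02381.
Weighting by the prior gives 1/5 · 0 = 0, 1/5 · 0.33333 = 0.066667, 1/5 · 0.38182 = 0.076364, 1/5 · 0.2 = 0.04, 1/5 · 0.02381 = 0.0047619; these sum to 0.18779.
By Bayes' rule, P(bowl D | data) = (0.04) / (0.18779) = 0.213.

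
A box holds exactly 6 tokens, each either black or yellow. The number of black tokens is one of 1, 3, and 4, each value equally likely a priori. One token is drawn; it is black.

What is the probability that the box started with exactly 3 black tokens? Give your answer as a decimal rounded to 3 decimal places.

The likelihood of this draw under each hypothesis: P(data | r = 1) = (1/6) = 1/6; P(data | r = 3) = (3/6) = 1/2; P(data | r = 4) = (4/6) = 2/3.
Weighting by the prior gives 1/3 · 1/6 = 1/18, 1/3 · 1/2 = 1/6, 1/3 · 2/3 = 2/9; these sum to 4/9.
By Bayes' rule, P(r = 3 | data) = (1/6) / (4/9) = 3/8.

0.375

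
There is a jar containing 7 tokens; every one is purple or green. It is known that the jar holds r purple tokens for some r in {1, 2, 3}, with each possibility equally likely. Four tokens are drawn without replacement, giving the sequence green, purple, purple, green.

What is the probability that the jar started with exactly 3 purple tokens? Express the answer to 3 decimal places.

The likelihood of the observed sequence under each hypothesis: P(data | r = 1) = (6/7)(1/6)(0/5) = 0; P(data | r = 2) = (5/7)(2/6)(1/5)(4/4) = 1/21; P(data | r = 3) = (4/7)(3/6)(2/5)(3/4) = 3/35.
The prior-weighted likelihoods are 1/3 · 0 = 0, 1/3 · 1/21 = 1/63, 1/3 · 3/35 = 1/35; with total 2/45.
By Bayes' rule, P(r = 3 | data) = (1/35) / (2/45) = 9/14.

0.643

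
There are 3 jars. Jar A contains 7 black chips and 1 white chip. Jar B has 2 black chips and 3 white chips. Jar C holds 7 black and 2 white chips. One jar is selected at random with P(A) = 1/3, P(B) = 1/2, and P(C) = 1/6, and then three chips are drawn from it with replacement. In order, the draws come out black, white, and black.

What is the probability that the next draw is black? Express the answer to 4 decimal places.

For each hypothesis, P(data | H) works out to: P(data | jar A) = (7/8)(1/8)(7/8) = 0.095703; P(data | jar B) = (2/5)(3/5)(2/5) = 0.096; P(data | jar C) = (7/9)(2/9)(7/9) = 0.13443.
The prior-weighted likelihoods are 1/3 · 0.095703 = 0.031901, 1/2 · 0.096 = 0.048, 1/6 · 0.13443 = 0.022405; these sum to 0.10231.
The posterior is then P(jar A | data) = 0.31182, P(jar B | data) = 0.46918, P(jar C | data) = 0.219.
Averaging over the posterior, P(black next | data) = (7/8)(0.31182) + (2/5)(0.46918) + (7/9)(0.219) = 0.63085.

0.6308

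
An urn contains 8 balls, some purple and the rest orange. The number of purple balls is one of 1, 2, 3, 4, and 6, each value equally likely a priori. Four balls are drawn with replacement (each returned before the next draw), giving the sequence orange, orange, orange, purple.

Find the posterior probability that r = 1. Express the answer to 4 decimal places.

Under each hypothesis, the probability of the observed sequence is: P(data | r = 1) = (7/8)(7/8)(7/8)(1/8) = 0.08374; P(data | r = 2) = (6/8)(6/8)(6/8)(2/8) = 0.10547; P(data | r = 3) = (5/8)(5/8)(5/8)(3/8) = 0.091553; P(data | r = 4) = (4/8)(4/8)(4/8)(4/8) = 0.0625; P(data | r = 6) = (2/8)(2/8)(2/8)(6/8) = 0.011719.
Weighting by the prior gives 1/5 · 0.08374 = 0.016748, 1/5 · 0.10547 = 0.021094, 1/5 · 0.091553 = 0.018311, 1/5 · 0.0625 = 0.0125, 1/5 · 0.011719 = 0.0023437; with total 0.070996.
By Bayes' rule, P(r = 1 | data) = (0.016748) / (0.070996) = 0.2359.

0.2359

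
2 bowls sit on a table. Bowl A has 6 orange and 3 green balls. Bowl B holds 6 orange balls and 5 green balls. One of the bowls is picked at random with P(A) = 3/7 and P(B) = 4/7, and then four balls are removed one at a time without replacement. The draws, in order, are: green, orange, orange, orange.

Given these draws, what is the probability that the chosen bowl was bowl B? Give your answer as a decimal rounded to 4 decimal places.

Under each hypothesis, the probability of the observed sequence is: P(data | bowl A) = (3/9)(6/8)(5/7)(4/6) = 0.11905; P(data | bowl B) = (5/11)(6/10)(5/9)(4/8) = 0.075758.
The prior-weighted likelihoods are 3/7 · 0.11905 = 0.05102, 4/7 · 0.075758 = 0.04329; with total 0.09431.
Therefore the posterior P(bowl B | data) = (0.04329) / (0.09431) = 0.45902.

0.4590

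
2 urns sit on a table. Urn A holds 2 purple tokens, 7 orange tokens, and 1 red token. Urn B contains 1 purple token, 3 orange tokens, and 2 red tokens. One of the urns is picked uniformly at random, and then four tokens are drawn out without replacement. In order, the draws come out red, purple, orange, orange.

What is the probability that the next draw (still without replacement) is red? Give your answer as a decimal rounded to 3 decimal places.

0.333

Compute the likelihood of the observed sequence for each case: P(data | urn A) = (1/10)(2/9)(7/8)(6/7) = 1/60; P(data | urn B) = (2/6)(1/5)(3/4)(2/3) = 1/30.
The prior-weighted likelihoods are 1/2 · 1/60 = 1/120, 1/2 · 1/30 = 1/60; these sum to 1/40.
Normalising, the posterior is P(urn A | data) = 1/3, P(urn B | data) = 2/3.
So P(red next | data) = Σ P(red next | H) P(H | data) = (0)(1/3) + (1/2)(2/3) = 1/3.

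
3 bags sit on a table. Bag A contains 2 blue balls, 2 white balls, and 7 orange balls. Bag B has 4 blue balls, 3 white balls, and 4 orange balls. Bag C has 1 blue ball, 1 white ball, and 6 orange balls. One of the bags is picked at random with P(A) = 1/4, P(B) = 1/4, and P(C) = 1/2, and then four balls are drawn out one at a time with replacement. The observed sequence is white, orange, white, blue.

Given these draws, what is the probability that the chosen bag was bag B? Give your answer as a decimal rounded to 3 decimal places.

0.593

For each hypothesis, P(data | H) works out to: P(data | bag A) = (2/11)(7/11)(2/11)(2/11) = 0.0038249; P(data | bag B) = (3/11)(4/11)(3/11)(4/11) = 0.0098354; P(data | bag C) = (1/8)(6/8)(1/8)(1/8) = 0.0014648.
Multiplying each by its prior: 1/4 · 0.0038249 = 0.00095622, 1/4 · 0.0098354 = 0.0024588, 1/2 · 0.0014648 = 0.00073242; these sum to 0.0041475.
By Bayes' rule, P(bag B | data) = (0.0024588) / (0.0041475) = 0.59285.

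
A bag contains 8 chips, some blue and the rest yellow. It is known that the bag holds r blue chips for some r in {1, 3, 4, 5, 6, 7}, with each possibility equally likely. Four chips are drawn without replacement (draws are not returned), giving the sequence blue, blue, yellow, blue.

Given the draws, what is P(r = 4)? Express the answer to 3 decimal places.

0.127

The likelihood of the observed sequence under each hypothesis: P(data | r = 1) = (1/8)(0/7) = 0; P(data | r = 3) = (3/8)(2/7)(5/6)(1/5) = 1/56; P(data | r = 4) = (4/8)(3/7)(4/6)(2/5) = 2/35; P(data | r = 5) = (5/8)(4/7)(3/6)(3/5) = 3/28; P(data | r = 6) = (6/8)(5/7)(2/6)(4/5) = 1/7; P(data | r = 7) = (7/8)(6/7)(1/6)(5/5) = 1/8.
Weighting by the prior gives 1/6 · 0 = 0, 1/6 · 1/56 = 1/336, 1/6 · 2/35 = 1/105, 1/6 · 3/28 = 1/56, 1/6 · 1/7 = 1/42, 1/6 · 1/8 = 1/48; these sum to 3/40.
By Bayes' rule, P(r = 4 | data) = (1/105) / (3/40) = 8/63.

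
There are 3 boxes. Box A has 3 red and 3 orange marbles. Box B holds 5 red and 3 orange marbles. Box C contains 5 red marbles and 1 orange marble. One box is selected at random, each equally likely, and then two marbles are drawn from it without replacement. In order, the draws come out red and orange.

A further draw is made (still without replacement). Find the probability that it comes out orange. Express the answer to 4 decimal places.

0.3258

Under each hypothesis, the probability of the observed sequence is: P(data | box A) = (3/6)(3/5) = 0.3; P(data | box B) = (5/8)(3/7) = 0.26786; P(data | box C) = (5/6)(1/5) = 0.16667.
The prior-weighted likelihoods are 1/3 · 0.3 = 0.1, 1/3 · 0.26786 = 0.089286, 1/3 · 0.16667 = 0.055556; summing to 0.24484.
Dividing through by the total gives posterior P(box A | data) = 0.40843, P(box B | data) = 0.36467, P(box C | data) = 0.2269.
Averaging over the posterior, P(orange next | data) = (1/2)(0.40843) + (1/3)(0.36467) + (0)(0.2269) = 0.32577.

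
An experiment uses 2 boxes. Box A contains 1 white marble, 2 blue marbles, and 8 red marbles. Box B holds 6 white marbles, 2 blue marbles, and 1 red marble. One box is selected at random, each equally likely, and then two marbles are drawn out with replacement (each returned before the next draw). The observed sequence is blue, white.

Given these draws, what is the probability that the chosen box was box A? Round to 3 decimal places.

For each hypothesis, P(data | H) works out to: P(data | box A) = (2/11)(1/11) = 0.016529; P(data | box B) = (2/9)(6/9) = 0.14815.
Weighting by the prior gives 1/2 · 0.016529 = 0.0082645, 1/2 · 0.14815 = 0.074074; these sum to 0.082339.
Hence P(box A | data) = (0.0082645) / (0.082339) = 0.10037.

0.100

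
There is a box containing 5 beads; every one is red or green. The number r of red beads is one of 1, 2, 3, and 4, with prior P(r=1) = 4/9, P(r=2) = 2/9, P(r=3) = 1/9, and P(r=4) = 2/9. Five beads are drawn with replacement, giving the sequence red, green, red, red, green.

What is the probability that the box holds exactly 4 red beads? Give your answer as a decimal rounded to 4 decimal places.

0.2883

Under each hypothesis, the probability of the observed sequence is: P(data | r = 1) = (1/5)(4/5)(1/5)(1/5)(4/5) = 0.00512; P(data | r = 2) = (2/5)(3/5)(2/5)(2/5)(3/5) = 0.02304; P(data | r = 3) = (3/5)(2/5)(3/5)(3/5)(2/5) = 0.03456; P(data | r = 4) = (4/5)(1/5)(4/5)(4/5)(1/5) = 0.02048.
The prior-weighted likelihoods are 4/9 · 0.00512 = 0.0022756, 2/9 · 0.02304 = 0.00512, 1/9 · 0.03456 = 0.00384, 2/9 · 0.02048 = 0.0045511; these sum to 0.015787.
Hence P(r = 4 | data) = (0.0045511) / (0.015787) = 0.28829.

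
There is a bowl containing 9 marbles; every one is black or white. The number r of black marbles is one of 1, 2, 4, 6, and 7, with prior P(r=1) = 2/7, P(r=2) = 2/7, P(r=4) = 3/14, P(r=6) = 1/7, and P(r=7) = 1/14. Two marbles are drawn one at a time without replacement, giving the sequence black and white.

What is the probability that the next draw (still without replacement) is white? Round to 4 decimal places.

0.6392

Compute the likelihood of the observed sequence for each case: P(data | r = 1) = (1/9)(8/8) = 1/9; P(data | r = 2) = (2/9)(7/8) = 7/36; P(data | r = 4) = (4/9)(5/8) = 5/18; P(data | r = 6) = (6/9)(3/8) = 1/4; P(data | r = 7) = (7/9)(2/8) = 7/36.
Multiplying each by its prior: 2/7 · 1/9 = 2/63, 2/7 · 7/36 = 1/18, 3/14 · 5/18 = 5/84, 1/7 · 1/4 = 1/28, 1/14 · 7/36 = 1/72; these sum to 11/56.
Dividing through by the total gives posterior P(r = 1 | data) = 16/99, P(r = 2 | data) = 28/99, P(r = 4 | data) = 10/33, P(r = 6 | data) = 2/11, P(r = 7 | data) = 7/99.
So P(white next | data) = Σ P(white next | H) P(H | data) = (1)(16/99) + (6/7)(28/99) + (4/7)(10/33) + (2/7)(2/11) + (1/7)(7/99) = 443/693.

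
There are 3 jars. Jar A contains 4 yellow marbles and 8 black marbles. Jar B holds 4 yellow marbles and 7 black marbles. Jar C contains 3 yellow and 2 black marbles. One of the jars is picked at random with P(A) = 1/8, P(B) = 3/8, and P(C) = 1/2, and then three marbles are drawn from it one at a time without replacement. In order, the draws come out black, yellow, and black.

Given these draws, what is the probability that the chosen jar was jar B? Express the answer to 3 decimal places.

For each hypothesis, P(data | H) works out to: P(data | jar A) = (8/12)(4/11)(7/10) = 28/165; P(data | jar B) = (7/11)(4/10)(6/9) = 28/165; P(data | jar C) = (2/5)(3/4)(1/3) = 1/10.
Weighting by the prior gives 1/8 · 28/165 = 7/330, 3/8 · 28/165 = 7/110, 1/2 · 1/10 = 1/20; with total 89/660.
By Bayes' rule, P(jar B | data) = (7/110) / (89/660) = 42/89.

0.472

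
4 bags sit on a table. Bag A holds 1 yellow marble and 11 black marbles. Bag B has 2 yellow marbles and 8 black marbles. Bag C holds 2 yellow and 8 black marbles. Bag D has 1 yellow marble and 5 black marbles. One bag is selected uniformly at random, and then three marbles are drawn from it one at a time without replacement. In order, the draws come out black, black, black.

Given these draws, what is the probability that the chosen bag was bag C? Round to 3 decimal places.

0.214

Under each hypothesis, the probability of the observed sequence is: P(data | bag A) = (11/12)(10/11)(9/10) = 3/4; P(data | bag B) = (8/10)(7/9)(6/8) = 7/15; P(data | bag C) = (8/10)(7/9)(6/8) = 7/15; P(data | bag D) = (5/6)(4/5)(3/4) = 1/2.
The prior-weighted likelihoods are 1/4 · 3/4 = 3/16, 1/4 · 7/15 = 7/60, 1/4 · 7/15 = 7/60, 1/4 · 1/2 = 1/8; summing to 131/240.
Hence P(bag C | data) = (7/60) / (131/240) = 28/131.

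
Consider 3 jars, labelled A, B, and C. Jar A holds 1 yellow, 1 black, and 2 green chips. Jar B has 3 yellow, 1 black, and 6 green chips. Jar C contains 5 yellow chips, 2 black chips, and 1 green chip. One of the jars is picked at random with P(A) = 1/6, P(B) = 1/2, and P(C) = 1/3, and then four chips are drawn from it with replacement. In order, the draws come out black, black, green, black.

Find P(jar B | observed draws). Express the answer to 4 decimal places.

0.1331

Compute the likelihood of the observed sequence for each case: P(data | jar A) = (1/4)(1/4)(2/4)(1/4) = 0.0078125; P(data | jar B) = (1/10)(1/10)(6/10)(1/10) = 0.0006; P(data | jar C) = (2/8)(2/8)(1/8)(2/8) = 0.0019531.
Weighting by the prior gives 1/6 · 0.0078125 = 0.0013021, 1/2 · 0.0006 = 0.0003, 1/3 · 0.0019531 = 0.00065104; these sum to 0.0022531.
Hence P(jar B | data) = (0.0003) / (0.0022531) = 0.13315.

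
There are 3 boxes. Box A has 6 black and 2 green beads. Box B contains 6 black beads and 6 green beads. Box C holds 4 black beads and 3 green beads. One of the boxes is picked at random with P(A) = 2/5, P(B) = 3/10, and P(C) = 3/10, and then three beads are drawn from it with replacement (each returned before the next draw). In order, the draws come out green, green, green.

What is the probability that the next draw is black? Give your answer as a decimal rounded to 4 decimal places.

Under each hypothesis, the probability of the observed sequence is: P(data | box A) = (2/8)(2/8)(2/8) = 0.015625; P(data | box B) = (6/12)(6/12)(6/12) = 0.125; P(data | box C) = (3/7)(3/7)(3/7) = 0.078717.
Multiplying each by its prior: 2/5 · 0.015625 = 0.00625, 3/10 · 0.125 = 0.0375, 3/10 · 0.078717 = 0.023615; with total 0.067365.
Dividing through by the total gives posterior P(box A | data) = 0.092778, P(box B | data) = 0.55667, P(box C | data) = 0.35055.
The predictive probability is P(black next | data) = (3/4)(0.092778) + (1/2)(0.55667) + (4/7)(0.35055) = 0.54823.

0.5482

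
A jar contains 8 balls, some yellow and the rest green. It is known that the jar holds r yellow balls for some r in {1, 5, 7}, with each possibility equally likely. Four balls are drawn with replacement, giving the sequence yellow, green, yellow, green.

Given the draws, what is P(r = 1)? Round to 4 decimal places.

0.1517

The likelihood of the observed sequence under each hypothesis: P(data | r = 1) = (1/8)(7/8)(1/8)(7/8) = 0.011963; P(data | r = 5) = (5/8)(3/8)(5/8)(3/8) = 0.054932; P(data | r = 7) = (7/8)(1/8)(7/8)(1/8) = 0.011963.
Weighting by the prior gives 1/3 · 0.011963 = 0.0039876, 1/3 · 0.054932 = 0.018311, 1/3 · 0.011963 = 0.0039876; summing to 0.026286.
By Bayes' rule, P(r = 1 | data) = (0.0039876) / (0.026286) = 0.1517.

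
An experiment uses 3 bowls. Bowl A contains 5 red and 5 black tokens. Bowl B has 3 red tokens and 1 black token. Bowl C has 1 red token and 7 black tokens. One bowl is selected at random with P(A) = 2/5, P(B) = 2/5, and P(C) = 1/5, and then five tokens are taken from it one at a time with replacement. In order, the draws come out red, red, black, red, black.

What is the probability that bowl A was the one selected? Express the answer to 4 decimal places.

The likelihood of the observed sequence under each hypothesis: P(data | bowl A) = (5/10)(5/10)(5/10)(5/10)(5/10) = 0.03125; P(data | bowl B) = (3/4)(3/4)(1/4)(3/4)(1/4) = 0.026367; P(data | bowl C) = (1/8)(1/8)(7/8)(1/8)(7/8) = 0.0014954.
The prior-weighted likelihoods are 2/5 · 0.03125 = 0.0125, 2/5 · 0.026367 = 0.010547, 1/5 · 0.0014954 = 0.00029907; these sum to 0.023346.
So P(bowl A | data) = (0.0125) / (0.023346) = 0.53542.

0.5354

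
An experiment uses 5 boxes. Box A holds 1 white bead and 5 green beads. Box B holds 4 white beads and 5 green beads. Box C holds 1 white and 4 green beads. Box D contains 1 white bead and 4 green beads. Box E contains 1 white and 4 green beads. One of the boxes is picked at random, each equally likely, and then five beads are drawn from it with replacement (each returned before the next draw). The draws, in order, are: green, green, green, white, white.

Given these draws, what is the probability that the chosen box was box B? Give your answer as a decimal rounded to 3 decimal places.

0.304

The likelihood of the observed sequence under each hypothesis: P(data | box A) = (5/6)(5/6)(5/6)(1/6)(1/6) = 0.016075; P(data | box B) = (5/9)(5/9)(5/9)(4/9)(4/9) = 0.03387; P(data | box C) = (4/5)(4/5)(4/5)(1/5)(1/5) = 0.02048; P(data | box D) = (4/5)(4/5)(4/5)(1/5)(1/5) = 0.02048; P(data | box E) = (4/5)(4/5)(4/5)(1/5)(1/5) = 0.02048.
The prior-weighted likelihoods are 1/5 · 0.016075 = 0.003215, 1/5 · 0.03387 = 0.006774, 1/5 · 0.02048 = 0.004096, 1/5 · 0.02048 = 0.004096, 1/5 · 0.02048 = 0.004096; with total 0.022277.
Therefore the posterior P(box B | data) = (0.006774) / (0.022277) = 0.30408.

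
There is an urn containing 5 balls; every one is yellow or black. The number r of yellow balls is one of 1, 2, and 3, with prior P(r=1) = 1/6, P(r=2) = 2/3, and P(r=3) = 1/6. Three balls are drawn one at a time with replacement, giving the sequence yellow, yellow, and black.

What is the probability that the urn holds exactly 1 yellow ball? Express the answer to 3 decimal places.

Under each hypothesis, the probability of the observed sequence is: P(data | r = 1) = (1/5)(1/5)(4/5) = 4/125; P(data | r = 2) = (2/5)(2/5)(3/5) = 12/125; P(data | r = 3) = (3/5)(3/5)(2/5) = 18/125.
Weighting by the prior gives 1/6 · 4/125 = 2/375, 2/3 · 12/125 = 8/125, 1/6 · 18/125 = 3/125; these sum to 7/75.
Therefore the posterior P(r = 1 | data) = (2/375) / (7/75) = 2/35.

0.057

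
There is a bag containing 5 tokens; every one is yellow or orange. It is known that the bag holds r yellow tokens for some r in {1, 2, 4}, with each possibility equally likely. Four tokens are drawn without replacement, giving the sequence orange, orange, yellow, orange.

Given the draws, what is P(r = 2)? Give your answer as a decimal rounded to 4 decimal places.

0.3333

Compute the likelihood of the observed sequence for each case: P(data | r = 1) = (4/5)(3/4)(1/3)(2/2) = 1/5; P(data | r = 2) = (3/5)(2/4)(2/3)(1/2) = 1/10; P(data | r = 4) = (1/5)(0/4) = 0.
The prior-weighted likelihoods are 1/3 · 1/5 = 1/15, 1/3 · 1/10 = 1/30, 1/3 · 0 = 0; summing to 1/10.
By Bayes' rule, P(r = 2 | data) = (1/30) / (1/10) = 1/3.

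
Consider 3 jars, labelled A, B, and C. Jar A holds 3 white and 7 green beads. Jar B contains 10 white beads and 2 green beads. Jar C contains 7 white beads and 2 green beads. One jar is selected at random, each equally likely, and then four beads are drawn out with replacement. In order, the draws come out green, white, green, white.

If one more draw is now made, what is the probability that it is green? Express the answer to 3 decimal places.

0.437

The likelihood of the observed sequence under each hypothesis: P(data | jar A) = (7/10)(3/10)(7/10)(3/10) = 0.0441; P(data | jar B) = (2/12)(10/12)(2/12)(10/12) = 0.01929; P(data | jar C) = (2/9)(7/9)(2/9)(7/9) = 0.029873.
Multiplying each by its prior: 1/3 · 0.0441 = 0.0147, 1/3 · 0.01929 = 0.00643, 1/3 · 0.029873 = 0.0099578; with total 0.031088.
The posterior is then P(jar A | data) = 0.47285, P(jar B | data) = 0.20683, P(jar C | data) = 0.32031.
Averaging over the posterior, P(green next | data) = (7/10)(0.47285) + (1/6)(0.20683) + (2/9)(0.32031) = 0.43665.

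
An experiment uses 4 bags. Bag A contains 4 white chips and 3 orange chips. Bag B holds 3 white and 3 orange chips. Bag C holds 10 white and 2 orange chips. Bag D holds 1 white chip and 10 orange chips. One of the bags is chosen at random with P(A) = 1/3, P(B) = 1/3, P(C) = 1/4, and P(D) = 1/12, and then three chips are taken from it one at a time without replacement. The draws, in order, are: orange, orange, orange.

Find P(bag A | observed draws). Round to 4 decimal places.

0.1097

Under each hypothesis, the probability of the observed sequence is: P(data | bag A) = (3/7)(2/6)(1/5) = 0.028571; P(data | bag B) = (3/6)(2/5)(1/4) = 0.05; P(data | bag C) = (2/12)(1/11)(0/10) = 0; P(data | bag D) = (10/11)(9/10)(8/9) = 0.72727.
The prior-weighted likelihoods are 1/3 · 0.028571 = 0.0095238, 1/3 · 0.05 = 0.016667, 1/4 · 0 = 0, 1/12 · 0.72727 = 0.060606; with total 0.086797.
So P(bag A | data) = (0.0095238) / (0.086797) = 0.10973.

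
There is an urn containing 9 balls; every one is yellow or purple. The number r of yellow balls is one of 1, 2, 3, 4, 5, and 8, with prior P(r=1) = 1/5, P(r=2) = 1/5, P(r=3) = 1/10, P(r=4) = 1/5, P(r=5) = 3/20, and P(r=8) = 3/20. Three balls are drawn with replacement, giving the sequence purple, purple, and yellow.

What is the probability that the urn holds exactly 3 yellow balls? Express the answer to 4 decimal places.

Compute the likelihood of the observed sequence for each case: P(data | r = 1) = (8/9)(8/9)(1/9) = 0.087791; P(data | r = 2) = (7/9)(7/9)(2/9) = 0.13443; P(data | r = 3) = (6/9)(6/9)(3/9) = 0.14815; P(data | r = 4) = (5/9)(5/9)(4/9) = 0.13717; P(data | r = 5) = (4/9)(4/9)(5/9) = 0.10974; P(data | r = 8) = (1/9)(1/9)(8/9) = 0.010974.
The prior-weighted likelihoods are 1/5 · 0.087791 = 0.017558, 1/5 · 0.13443 = 0.026886, 1/10 · 0.14815 = 0.014815, 1/5 · 0.13717 = 0.027435, 3/20 · 0.10974 = 0.016461, 3/20 · 0.010974 = 0.0016461; with total 0.1048.
Hence P(r = 3 | data) = (0.014815) / (0.1048) = 0.14136.

0.1414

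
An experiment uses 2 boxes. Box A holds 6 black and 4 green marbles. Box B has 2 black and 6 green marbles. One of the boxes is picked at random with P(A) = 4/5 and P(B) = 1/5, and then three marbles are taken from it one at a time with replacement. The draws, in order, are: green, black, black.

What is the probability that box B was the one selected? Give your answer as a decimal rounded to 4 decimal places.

Under each hypothesis, the probability of the observed sequence is: P(data | box A) = (4/10)(6/10)(6/10) = 0.144; P(data | box B) = (6/8)(2/8)(2/8) = 0.046875.
The prior-weighted likelihoods are 4/5 · 0.144 = 0.1152, 1/5 · 0.046875 = 0.009375; with total 0.12458.
By Bayes' rule, P(box B | data) = (0.009375) / (0.12458) = 0.075256.

0.0753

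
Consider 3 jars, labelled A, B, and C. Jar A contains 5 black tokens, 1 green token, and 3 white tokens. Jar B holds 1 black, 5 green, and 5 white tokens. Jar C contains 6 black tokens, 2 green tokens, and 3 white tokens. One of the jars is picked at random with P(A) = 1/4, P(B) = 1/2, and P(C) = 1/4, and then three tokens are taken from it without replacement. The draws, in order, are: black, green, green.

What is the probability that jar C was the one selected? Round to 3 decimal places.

The likelihood of the observed sequence under each hypothesis: P(data | jar A) = (5/9)(1/8)(0/7) = 0; P(data | jar B) = (1/11)(5/10)(4/9) = 2/99; P(data | jar C) = (6/11)(2/10)(1/9) = 2/165.
Weighting by the prior gives 1/4 · 0 = 0, 1/2 · 2/99 = 1/99, 1/4 · 2/165 = 1/330; summing to 13/990.
By Bayes' rule, P(jar C | data) = (1/330) / (13/990) = 3/13.

0.231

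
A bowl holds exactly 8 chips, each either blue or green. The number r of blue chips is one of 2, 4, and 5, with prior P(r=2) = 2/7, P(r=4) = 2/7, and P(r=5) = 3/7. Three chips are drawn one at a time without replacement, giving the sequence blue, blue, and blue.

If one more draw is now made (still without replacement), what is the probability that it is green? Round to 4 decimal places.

The likelihood of the observed sequence under each hypothesis: P(data | r = 2) = (2/8)(1/7)(0/6) = 0; P(data | r = 4) = (4/8)(3/7)(2/6) = 1/14; P(data | r = 5) = (5/8)(4/7)(3/6) = 5/28.
Weighting by the prior gives 2/7 · 0 = 0, 2/7 · 1/14 = 1/49, 3/7 · 5/28 = 15/196; summing to 19/196.
Dividing through by the total gives posterior P(r = 2 | data) = 0, P(r = 4 | data) = 4/19, P(r = 5 | data) = 15/19.
The predictive probability is P(green next | data) = (4/5)(4/19) + (3/5)(15/19) = 61/95.

0.6421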